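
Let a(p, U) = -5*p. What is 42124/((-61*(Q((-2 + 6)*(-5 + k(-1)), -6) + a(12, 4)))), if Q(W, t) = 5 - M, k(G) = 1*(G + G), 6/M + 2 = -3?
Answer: 210620/16409 ≈ 12.836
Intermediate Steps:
M = -6/5 (M = 6/(-2 - 3) = 6/(-5) = 6*(-1/5) = -6/5 ≈ -1.2000)
k(G) = 2*G (k(G) = 1*(2*G) = 2*G)
Q(W, t) = 31/5 (Q(W, t) = 5 - 1*(-6/5) = 5 + 6/5 = 31/5)
42124/((-61*(Q((-2 + 6)*(-5 + k(-1)), -6) + a(12, 4)))) = 42124/((-61*(31/5 - 5*12))) = 42124/((-61*(31/5 - 60))) = 42124/((-61*(-269/5))) = 42124/(16409/5) = 42124*(5/16409) = 210620/16409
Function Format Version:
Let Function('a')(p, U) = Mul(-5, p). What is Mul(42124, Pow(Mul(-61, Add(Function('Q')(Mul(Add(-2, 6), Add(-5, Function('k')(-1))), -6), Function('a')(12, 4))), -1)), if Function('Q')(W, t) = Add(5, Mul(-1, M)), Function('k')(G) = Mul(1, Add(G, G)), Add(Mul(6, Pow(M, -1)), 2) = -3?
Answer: Rational(210620, 16409) ≈ 12.836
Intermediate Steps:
M = Rational(-6, 5) (M = Mul(6, Pow(Add(-2, -3), -1)) = Mul(6, Pow(-5, -1)) = Mul(6, Rational(-1, 5)) = Rational(-6, 5) ≈ -1.2000)
Function('k')(G) = Mul(2, G) (Function('k')(G) = Mul(1, Mul(2, G)) = Mul(2, G))
Function('Q')(W, t) = Rational(31, 5) (Function('Q')(W, t) = Add(5, Mul(-1, Rational(-6, 5))) = Add(5, Rational(6, 5)) = Rational(31, 5))
Mul(42124, Pow(Mul(-61, Add(Function('Q')(Mul(Add(-2, 6), Add(-5, Function('k')(-1))), -6), Function('a')(12, 4))), -1)) = Mul(42124, Pow(Mul(-61, Add(Rational(31, 5), Mul(-5, 12))), -1)) = Mul(42124, Pow(Mul(-61, Add(Rational(31, 5), -60)), -1)) = Mul(42124, Pow(Mul(-61, Rational(-269, 5)), -1)) = Mul(42124, Pow(Rational(16409, 5), -1)) = Mul(42124, Rational(5, 16409)) = Rational(210620, 16409)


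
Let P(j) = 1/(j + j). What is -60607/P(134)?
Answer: -16242676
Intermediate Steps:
P(j) = 1/(2*j)
-60607/P(134) = -60607/((1/2)/134) = -60607/((1/2)*(1/134)) = -60607/1/268 = -60607*268 = -16242676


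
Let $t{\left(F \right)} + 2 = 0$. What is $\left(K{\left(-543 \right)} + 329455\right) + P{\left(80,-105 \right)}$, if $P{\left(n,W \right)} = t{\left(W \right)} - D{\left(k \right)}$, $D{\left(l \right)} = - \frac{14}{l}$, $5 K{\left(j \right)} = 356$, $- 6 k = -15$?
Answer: $\frac{1647649}{5} \approx 3.2953 \cdot 10^{5}$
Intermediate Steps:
$k = \frac{5}{2}$ ($k = \left(- \frac{1}{6}\right) \left(-15\right) = \frac{5}{2} \approx 2.5$)
$t{\left(F \right)} = -2$ ($t{\left(F \right)} = -2 + 0 = -2$)
$K{\left(j \right)} = \frac{356}{5}$ ($K{\left(j \right)} = \frac{1}{5} \cdot 356 = \frac{356}{5}$)
$P{\left(n,W \right)} = \frac{18}{5}$ ($P{\left(n,W \right)} = -2 - - \frac{14}{\frac{5}{2}} = -2 - \left(-14\right) \frac{2}{5} = -2 - - \frac{28}{5} = -2 + \frac{28}{5} = \frac{18}{5}$)
$\left(K{\left(-543 \right)} + 329455\right) + P{\left(80,-105 \right)} = \left(\frac{356}{5} + 329455\right) + \frac{18}{5} = \frac{1647631}{5} + \frac{18}{5} = \frac{1647649}{5}$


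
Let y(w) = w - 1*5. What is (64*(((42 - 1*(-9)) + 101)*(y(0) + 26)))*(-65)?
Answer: -13278720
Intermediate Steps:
y(w) = -5 + w (y(w) = w - 5 = -5 + w)
(64*(((42 - 1*(-9)) + 101)*(y(0) + 26)))*(-65) = (64*(((42 - 1*(-9)) + 101)*((-5 + 0) + 26)))*(-65) = (64*(((42 + 9) + 101)*(-5 + 26)))*(-65) = (64*((51 + 101)*21))*(-65) = (64*(152*21))*(-65) = (64*3192)*(-65) = 204288*(-65) = -13278720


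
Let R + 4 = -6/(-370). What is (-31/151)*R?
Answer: 22847/27935 ≈ 0.81786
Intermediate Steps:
R = -737/185 (R = -4 - 6/(-370) = -4 - 6*(-1/370) = -4 + 3/185 = -737/185 ≈ -3.9838)
(-31/151)*R = -31/151*(-737/185) = 22847/27935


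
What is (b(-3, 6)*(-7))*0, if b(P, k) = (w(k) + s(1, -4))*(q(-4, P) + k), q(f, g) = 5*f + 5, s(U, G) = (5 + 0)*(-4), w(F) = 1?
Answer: 0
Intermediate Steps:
s(U, G) = -20 (s(U, G) = 5*(-4) = -20)
q(f, g) = 5 + 5*f
b(P, k) = 285 - 19*k (b(P, k) = (1 - 20)*((5 + 5*(-4)) + k) = -19*((5 - 20) + k) = -19*(-15 + k) = 285 - 19*k)
(b(-3, 6)*(-7))*0 = ((285 - 19*6)*(-7))*0 = ((285 - 114)*(-7))*0 = (171*(-7))*0 = -1197*0 = 0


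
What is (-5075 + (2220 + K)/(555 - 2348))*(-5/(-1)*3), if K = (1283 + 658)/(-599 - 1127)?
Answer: -235642854435/3094718 ≈ -76144.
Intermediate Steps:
K = -1941/1726 (K = 1941/(-1726) = 1941*(-1/1726) = -1941/1726 ≈ -1.1246)
(-5075 + (2220 + K)/(555 - 2348))*(-5/(-1)*3) = (-5075 + (2220 - 1941/1726)/(555 - 2348))*(-5/(-1)*3) = (-5075 + (3829779/1726)/(-1793))*(-5*(-1)*3) = (-5075 + (3829779/1726)*(-1/1793))*(5*3) = (-5075 - 3829779/3094718)*15 = -15709523629/3094718*15 = -235642854435/3094718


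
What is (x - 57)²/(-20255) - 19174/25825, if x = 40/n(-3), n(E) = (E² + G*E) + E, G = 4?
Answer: -887489231/941553675 ≈ -0.94258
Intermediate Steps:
n(E) = E² + 5*E (n(E) = (E² + 4*E) + E = E² + 5*E)
x = -20/3 (x = 40/((-3*(5 - 3))) = 40/((-3*2)) = 40/(-6) = 40*(-⅙) = -20/3 ≈ -6.6667)
(x - 57)²/(-20255) - 19174/25825 = (-20/3 - 57)²/(-20255) - 19174/25825 = (-191/3)²*(-1/20255) - 19174*1/25825 = (36481/9)*(-1/20255) - 19174/25825 = -36481/182295 - 19174/25825 = -887489231/941553675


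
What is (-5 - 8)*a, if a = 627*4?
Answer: -32604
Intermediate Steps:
a = 2508
(-5 - 8)*a = (-5 - 8)*2508 = -13*2508 = -32604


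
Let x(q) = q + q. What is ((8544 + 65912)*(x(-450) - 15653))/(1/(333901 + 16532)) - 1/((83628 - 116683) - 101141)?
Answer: -57959013314090713823/134196 ≈ -4.3190e+14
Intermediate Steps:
x(q) = 2*q
((8544 + 65912)*(x(-450) - 15653))/(1/(333901 + 16532)) - 1/((83628 - 116683) - 101141) = ((8544 + 65912)*(2*(-450) - 15653))/(1/(333901 + 16532)) - 1/((83628 - 116683) - 101141) = (74456*(-900 - 15653))/(1/350433) - 1/(-33055 - 101141) = (74456*(-16553))/(1/350433) - 1/(-134196) = -1232470168*350433 - 1*(-1/134196) = -431898218382744 + 1/134196 = -57959013314090713823/134196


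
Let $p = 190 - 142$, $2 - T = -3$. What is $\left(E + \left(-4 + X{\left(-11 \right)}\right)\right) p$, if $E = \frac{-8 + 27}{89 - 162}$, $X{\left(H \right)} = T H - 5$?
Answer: $- \frac{225168}{73} \approx -3084.5$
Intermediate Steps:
$T = 5$ ($T = 2 - -3 = 2 + 3 = 5$)
$p = 48$
$X{\left(H \right)} = -5 + 5 H$ ($X{\left(H \right)} = 5 H - 5 = -5 + 5 H$)
$E = - \frac{19}{73}$ ($E = \frac{19}{-73} = 19 \left(- \frac{1}{73}\right) = - \frac{19}{73} \approx -0.26027$)
$\left(E + \left(-4 + X{\left(-11 \right)}\right)\right) p = \left(- \frac{19}{73} + \left(-4 + \left(-5 + 5 \left(-11\right)\right)\right)\right) 48 = \left(- \frac{19}{73} - 64\right) 48 = \left(- \frac{4691}{73}\right) 48 = - \frac{225168}{73}$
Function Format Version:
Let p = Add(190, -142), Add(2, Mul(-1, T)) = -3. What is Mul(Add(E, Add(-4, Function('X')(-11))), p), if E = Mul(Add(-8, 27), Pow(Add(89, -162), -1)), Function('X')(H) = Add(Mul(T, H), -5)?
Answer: Rational(-225168, 73) ≈ -3084.5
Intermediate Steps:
T = 5 (T = Add(2, Mul(-1, -3)) = Add(2, 3) = 5)
p = 48
Function('X')(H) = Add(-5, Mul(5, H)) (Function('X')(H) = Add(Mul(5, H), -5) = Add(-5, Mul(5, H)))
E = Rational(-19, 73) (E = Mul(19, Pow(-73, -1)) = Mul(19, Rational(-1, 73)) = Rational(-19, 73) ≈ -0.26027)
Mul(Add(E, Add(-4, Function('X')(-11))), p) = Mul(Add(Rational(-19, 73), Add(-4, Add(-5, Mul(5, -11)))), 48) = Mul(Add(Rational(-19, 73), Add(-4, Add(-5, -55))), 48) = Mul(Add(Rational(-19, 73), Add(-4, -60)), 48) = Mul(Add(Rational(-19, 73), -64), 48) = Mul(Rational(-4691, 73), 48) = Rational(-225168, 73)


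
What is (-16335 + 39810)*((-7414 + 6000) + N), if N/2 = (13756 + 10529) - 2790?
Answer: 975996600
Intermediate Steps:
N = 42990 (N = 2*((13756 + 10529) - 2790) = 2*(24285 - 2790) = 2*21495 = 42990)
(-16335 + 39810)*((-7414 + 6000) + N) = (-16335 + 39810)*((-7414 + 6000) + 42990) = 23475*(-1414 + 42990) = 23475*41576 = 975996600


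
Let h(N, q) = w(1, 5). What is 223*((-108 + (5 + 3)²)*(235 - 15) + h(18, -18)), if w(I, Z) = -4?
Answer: -2159532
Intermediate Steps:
h(N, q) = -4
223*((-108 + (5 + 3)²)*(235 - 15) + h(18, -18)) = 223*((-108 + (5 + 3)²)*(235 - 15) - 4) = 223*((-108 + 8²)*220 - 4) = 223*((-108 + 64)*220 - 4) = 223*(-44*220 - 4) = 223*(-9680 - 4) = 223*(-9684) = -2159532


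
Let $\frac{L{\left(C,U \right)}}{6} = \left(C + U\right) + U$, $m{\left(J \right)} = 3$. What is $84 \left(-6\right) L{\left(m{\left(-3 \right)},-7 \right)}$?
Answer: $33264$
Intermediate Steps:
$L{\left(C,U \right)} = 6 C + 12 U$ ($L{\left(C,U \right)} = 6 \left(\left(C + U\right) + U\right) = 6 \left(C + 2 U\right) = 6 C + 12 U$)
$84 \left(-6\right) L{\left(m{\left(-3 \right)},-7 \right)} = 84 \left(-6\right) \left(6 \cdot 3 + 12 \left(-7\right)\right) = - 504 \left(18 - 84\right) = \left(-504\right) \left(-66\right) = 33264$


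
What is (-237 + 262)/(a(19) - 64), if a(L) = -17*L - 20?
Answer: -25/407 ≈ -0.061425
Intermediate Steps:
a(L) = -20 - 17*L
(-237 + 262)/(a(19) - 64) = (-237 + 262)/((-20 - 17*19) - 64) = 25/((-20 - 323) - 64) = 25/(-343 - 64) = 25/(-407) = 25*(-1/407) = -25/407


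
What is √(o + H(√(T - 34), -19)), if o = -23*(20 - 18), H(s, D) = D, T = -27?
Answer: I*√65 ≈ 8.0623*I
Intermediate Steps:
o = -46 (o = -23*2 = -46)
√(o + H(√(T - 34), -19)) = √(-46 - 19) = √(-65) = I*√65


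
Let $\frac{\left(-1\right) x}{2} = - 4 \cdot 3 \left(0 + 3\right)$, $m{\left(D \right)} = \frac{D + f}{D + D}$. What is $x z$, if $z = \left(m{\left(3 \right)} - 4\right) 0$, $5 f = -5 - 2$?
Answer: $0$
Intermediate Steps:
$f = - \frac{7}{5}$ ($f = \frac{-5 - 2}{5} = \frac{1}{5} \left(-7\right) = - \frac{7}{5} \approx -1.4$)
$m{\left(D \right)} = \frac{- \frac{7}{5} + D}{2 D}$ ($m{\left(D \right)} = \frac{D - \frac{7}{5}}{D + D} = \frac{- \frac{7}{5} + D}{2 D}$)
$x = 72$ ($x = - 2 \left(- 4 \cdot 3 \left(0 + 3\right)\right) = - 2 \left(- 4 \cdot 3 \cdot 3\right) = - 2 \left(\left(-4\right) 9\right) = \left(-2\right) \left(-36\right) = 72$)
$z = 0$ ($z = \left(\frac{-7 + 5 \cdot 3}{10 \cdot 3} - 4\right) 0 = \left(\frac{1}{10} \cdot \frac{1}{3} \left(-7 + 15\right) - 4\right) 0 = \left(\frac{1}{10} \cdot \frac{1}{3} \cdot 8 - 4\right) 0 = \left(\frac{4}{15} - 4\right) 0 = \left(- \frac{56}{15}\right) 0 = 0$)
$x z = 72 \cdot 0 = 0$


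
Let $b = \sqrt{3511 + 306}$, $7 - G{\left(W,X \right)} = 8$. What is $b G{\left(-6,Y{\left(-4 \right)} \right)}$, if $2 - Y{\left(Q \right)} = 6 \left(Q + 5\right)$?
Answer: $- \sqrt{3817} \approx -61.782$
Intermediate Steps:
$Y{\left(Q \right)} = -28 - 6 Q$ ($Y{\left(Q \right)} = 2 - 6 \left(Q + 5\right) = 2 - 6 \left(5 + Q\right) = 2 - \left(30 + 6 Q\right) = -28 - 6 Q$)
$G{\left(W,X \right)} = -1$ ($G{\left(W,X \right)} = 7 - 8 = -1$)
$b = \sqrt{3817} \approx 61.782$
$b G{\left(-6,Y{\left(-4 \right)} \right)} = \sqrt{3817} \left(-1\right) = - \sqrt{3817}$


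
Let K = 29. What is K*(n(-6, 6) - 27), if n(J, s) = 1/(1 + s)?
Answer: -5452/7 ≈ -778.86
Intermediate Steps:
K*(n(-6, 6) - 27) = 29*(1/(1 + 6) - 27) = 29*(1/7 - 27) = 29*(⅐ - 27) = 29*(-188/7) = -5452/7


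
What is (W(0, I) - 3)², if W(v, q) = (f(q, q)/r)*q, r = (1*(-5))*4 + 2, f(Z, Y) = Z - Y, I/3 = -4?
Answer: 9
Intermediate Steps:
I = -12 (I = 3*(-4) = -12)
r = -18 (r = -5*4 + 2 = -20 + 2 = -18)
W(v, q) = 0 (W(v, q) = ((q - q)/(-18))*q = (0*(-1/18))*q = 0*q = 0)
(W(0, I) - 3)² = (0 - 3)² = (-3)² = 9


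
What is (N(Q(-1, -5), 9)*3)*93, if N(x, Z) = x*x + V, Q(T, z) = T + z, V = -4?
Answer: 8928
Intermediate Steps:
N(x, Z) = -4 + x² (N(x, Z) = x*x - 4 = x² - 4 = -4 + x²)
(N(Q(-1, -5), 9)*3)*93 = ((-4 + (-1 - 5)²)*3)*93 = ((-4 + (-6)²)*3)*93 = ((-4 + 36)*3)*93 = (32*3)*93 = 96*93 = 8928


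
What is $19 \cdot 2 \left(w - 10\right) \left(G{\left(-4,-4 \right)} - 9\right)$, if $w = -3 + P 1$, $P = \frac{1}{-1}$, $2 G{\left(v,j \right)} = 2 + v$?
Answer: $5320$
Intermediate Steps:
$G{\left(v,j \right)} = 1 + \frac{v}{2}$ ($G{\left(v,j \right)} = \frac{2 + v}{2} = 1 + \frac{v}{2}$)
$P = -1$
$w = -4$ ($w = -3 - 1 = -4$)
$19 \cdot 2 \left(w - 10\right) \left(G{\left(-4,-4 \right)} - 9\right) = 19 \cdot 2 \left(-4 - 10\right) \left(\left(1 + \frac{1}{2} \left(-4\right)\right) - 9\right) = 38 \left(- 14 \left(\left(1 - 2\right) - 9\right)\right) = 38 \left(- 14 \left(-1 - 9\right)\right) = 38 \left(\left(-14\right) \left(-10\right)\right) = 38 \cdot 140 = 5320$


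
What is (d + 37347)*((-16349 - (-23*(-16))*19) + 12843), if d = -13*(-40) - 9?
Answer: -397433284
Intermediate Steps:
d = 511 (d = 520 - 9 = 511)
(d + 37347)*((-16349 - (-23*(-16))*19) + 12843) = (511 + 37347)*((-16349 - (-23*(-16))*19) + 12843) = 37858*((-16349 - 368*19) + 12843) = 37858*((-16349 - 1*6992) + 12843) = 37858*((-16349 - 6992) + 12843) = 37858*(-23341 + 12843) = 37858*(-10498) = -397433284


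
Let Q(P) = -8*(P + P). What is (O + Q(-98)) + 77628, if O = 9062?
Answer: 88258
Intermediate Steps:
Q(P) = -16*P
(O + Q(-98)) + 77628 = (9062 - 16*(-98)) + 77628 = (9062 + 1568) + 77628 = 10630 + 77628 = 88258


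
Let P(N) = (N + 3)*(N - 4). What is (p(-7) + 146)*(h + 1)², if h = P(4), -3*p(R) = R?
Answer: 445/3 ≈ 148.33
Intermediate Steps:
P(N) = (-4 + N)*(3 + N) (P(N) = (3 + N)*(-4 + N) = (-4 + N)*(3 + N))
p(R) = -R/3
h = 0 (h = -12 + 4² - 1*4 = -12 + 16 - 4 = 0)
(p(-7) + 146)*(h + 1)² = (-⅓*(-7) + 146)*(0 + 1)² = (7/3 + 146)*1² = (445/3)*1 = 445/3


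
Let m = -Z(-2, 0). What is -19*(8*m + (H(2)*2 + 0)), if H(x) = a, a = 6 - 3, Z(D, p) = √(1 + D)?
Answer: -114 + 152*I ≈ -114.0 + 152.0*I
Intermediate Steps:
a = 3
H(x) = 3
m = -I (m = -√(1 - 2) = -√(-1) = -I ≈ -1.0*I)
-19*(8*m + (H(2)*2 + 0)) = -19*(8*(-I) + (3*2 + 0)) = -19*(-8*I + (6 + 0)) = -19*(-8*I + 6) = -19*(6 - 8*I) = -114 + 152*I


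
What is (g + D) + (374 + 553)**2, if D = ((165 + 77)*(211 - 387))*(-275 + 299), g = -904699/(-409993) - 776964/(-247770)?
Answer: -2757558671253118/16930660935 ≈ -1.6287e+5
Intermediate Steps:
g = 90451178747/16930660935 (g = -904699*(-1/409993) - 776964*(-1/247770) = 904699/409993 + 129494/41295 = 90451178747/16930660935 ≈ 5.3424)
D = -1022208 (D = (242*(-176))*24 = -42592*24 = -1022208)
(g + D) + (374 + 553)**2 = (90451178747/16930660935 - 1022208) + (374 + 553)**2 = -17306566601865733/16930660935 + 927**2 = -17306566601865733/16930660935 + 859329 = -2757558671253118/16930660935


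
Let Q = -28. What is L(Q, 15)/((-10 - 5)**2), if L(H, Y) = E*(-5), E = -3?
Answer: 1/15 ≈ 0.066667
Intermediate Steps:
L(H, Y) = 15 (L(H, Y) = -3*(-5) = 15)
L(Q, 15)/((-10 - 5)**2) = 15/((-10 - 5)**2) = 15/((-15)**2) = 15/225 = 15*(1/225) = 1/15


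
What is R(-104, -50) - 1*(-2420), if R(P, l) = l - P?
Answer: 2474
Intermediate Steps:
R(-104, -50) - 1*(-2420) = (-50 - 1*(-104)) - 1*(-2420) = (-50 + 104) + 2420 = 54 + 2420 = 2474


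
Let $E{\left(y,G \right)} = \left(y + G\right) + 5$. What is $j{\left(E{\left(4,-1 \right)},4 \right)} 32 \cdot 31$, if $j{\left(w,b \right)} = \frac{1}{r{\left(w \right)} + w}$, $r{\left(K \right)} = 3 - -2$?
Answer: $\frac{992}{13} \approx 76.308$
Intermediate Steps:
$r{\left(K \right)} = 5$ ($r{\left(K \right)} = 3 + 2 = 5$)
$E{\left(y,G \right)} = 5 + G + y$ ($E{\left(y,G \right)} = \left(G + y\right) + 5 = 5 + G + y$)
$j{\left(w,b \right)} = \frac{1}{5 + w}$
$j{\left(E{\left(4,-1 \right)},4 \right)} 32 \cdot 31 = \frac{1}{5 + \left(5 - 1 + 4\right)} 32 \cdot 31 = \frac{1}{5 + 8} \cdot 32 \cdot 31 = \frac{1}{13} \cdot 32 \cdot 31 = \frac{32}{13} \cdot 31 = \frac{992}{13}$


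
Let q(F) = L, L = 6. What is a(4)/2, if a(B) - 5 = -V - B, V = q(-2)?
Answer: -5/2 ≈ -2.5000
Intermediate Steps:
q(F) = 6
V = 6
a(B) = -1 - B (a(B) = 5 + (-1*6 - B) = 5 + (-6 - B) = -1 - B)
a(4)/2 = (-1 - 1*4)/2 = (-1 - 4)/2 = (½)*(-5) = -5/2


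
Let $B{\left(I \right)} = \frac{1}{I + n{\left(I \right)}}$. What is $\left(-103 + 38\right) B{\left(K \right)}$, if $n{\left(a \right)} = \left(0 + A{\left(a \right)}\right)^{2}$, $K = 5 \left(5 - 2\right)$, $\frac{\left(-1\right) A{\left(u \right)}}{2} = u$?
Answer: $- \frac{13}{183} \approx -0.071038$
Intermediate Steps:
$A{\left(u \right)} = - 2 u$
$K = 15$ ($K = 5 \cdot 3 = 15$)
$n{\left(a \right)} = 4 a^{2}$ ($n{\left(a \right)} = \left(0 - 2 a\right)^{2} = \left(- 2 a\right)^{2} = 4 a^{2}$)
$B{\left(I \right)} = \frac{1}{I + 4 I^{2}}$
$\left(-103 + 38\right) B{\left(K \right)} = \left(-103 + 38\right) \frac{1}{15 \left(1 + 4 \cdot 15\right)} = - 65 \frac{1}{15 \left(1 + 60\right)} = - 65 \frac{1}{15 \cdot 61} = - 65 \cdot \frac{1}{15} \cdot \frac{1}{61} = \left(-65\right) \frac{1}{915} = - \frac{13}{183}$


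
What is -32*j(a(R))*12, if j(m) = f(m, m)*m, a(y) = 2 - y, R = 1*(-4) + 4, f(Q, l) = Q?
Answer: -1536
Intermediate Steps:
R = 0 (R = -4 + 4 = 0)
j(m) = m² (j(m) = m*m = m²)
-32*j(a(R))*12 = -32*(2 - 1*0)²*12 = -32*(2 + 0)²*12 = -32*2²*12 = -32*4*12 = -128*12 = -1536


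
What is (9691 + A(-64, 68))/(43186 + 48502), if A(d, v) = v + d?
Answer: 9695/91688 ≈ 0.10574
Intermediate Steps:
A(d, v) = d + v
(9691 + A(-64, 68))/(43186 + 48502) = (9691 + (-64 + 68))/(43186 + 48502) = (9691 + 4)/91688 = 9695*(1/91688) = 9695/91688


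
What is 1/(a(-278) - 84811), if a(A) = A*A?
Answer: -1/7527 ≈ -0.00013286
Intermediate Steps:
a(A) = A**2
1/(a(-278) - 84811) = 1/((-278)**2 - 84811) = 1/(77284 - 84811) = 1/(-7527) = -1/7527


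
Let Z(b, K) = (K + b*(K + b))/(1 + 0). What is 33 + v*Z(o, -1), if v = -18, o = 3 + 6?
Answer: -1245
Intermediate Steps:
o = 9
Z(b, K) = K + b*(K + b) (Z(b, K) = (K + b*(K + b))/1 = (K + b*(K + b))*1 = K + b*(K + b))
33 + v*Z(o, -1) = 33 - 18*(-1 + 9² - 1*9) = 33 - 18*(-1 + 81 - 9) = 33 - 18*71 = 33 - 1278 = -1245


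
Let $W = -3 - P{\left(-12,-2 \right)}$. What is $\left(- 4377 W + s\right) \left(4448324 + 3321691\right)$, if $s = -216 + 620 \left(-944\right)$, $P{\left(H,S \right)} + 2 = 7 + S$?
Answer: $-4345256568510$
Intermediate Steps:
$P{\left(H,S \right)} = 5 + S$ ($P{\left(H,S \right)} = -2 + \left(7 + S\right) = 5 + S$)
$W = -6$ ($W = -3 - \left(5 - 2\right) = -3 - 3 = -6$)
$s = -585496$ ($s = -216 - 585280 = -585496$)
$\left(- 4377 W + s\right) \left(4448324 + 3321691\right) = \left(\left(-4377\right) \left(-6\right) - 585496\right) \left(4448324 + 3321691\right) = \left(26262 - 585496\right) 7770015 = \left(-559234\right) 7770015 = -4345256568510$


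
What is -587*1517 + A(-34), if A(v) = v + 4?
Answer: -890509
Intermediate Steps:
A(v) = 4 + v
-587*1517 + A(-34) = -587*1517 + (4 - 34) = -890479 - 30 = -890509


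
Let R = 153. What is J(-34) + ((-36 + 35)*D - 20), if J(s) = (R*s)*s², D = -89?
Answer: -6013443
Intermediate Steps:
J(s) = 153*s³ (J(s) = (153*s)*s² = 153*s³)
J(-34) + ((-36 + 35)*D - 20) = 153*(-34)³ + ((-36 + 35)*(-89) - 20) = 153*(-39304) + (-1*(-89) - 20) = -6013512 + (89 - 20) = -6013512 + 69 = -6013443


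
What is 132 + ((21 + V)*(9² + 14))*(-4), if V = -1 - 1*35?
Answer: 5832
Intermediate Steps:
V = -36 (V = -1 - 35 = -36)
132 + ((21 + V)*(9² + 14))*(-4) = 132 + ((21 - 36)*(9² + 14))*(-4) = 132 - 15*(81 + 14)*(-4) = 132 - 15*95*(-4) = 132 - 1425*(-4) = 132 + 5700 = 5832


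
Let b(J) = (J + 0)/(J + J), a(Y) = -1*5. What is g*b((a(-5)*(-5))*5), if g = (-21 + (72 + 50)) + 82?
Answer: 183/2 ≈ 91.500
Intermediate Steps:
a(Y) = -5
b(J) = 1/2 (b(J) = J/((2*J)) = J*(1/(2*J)) = 1/2)
g = 183 (g = (-21 + 122) + 82 = 101 + 82 = 183)
g*b((a(-5)*(-5))*5) = 183*(1/2) = 183/2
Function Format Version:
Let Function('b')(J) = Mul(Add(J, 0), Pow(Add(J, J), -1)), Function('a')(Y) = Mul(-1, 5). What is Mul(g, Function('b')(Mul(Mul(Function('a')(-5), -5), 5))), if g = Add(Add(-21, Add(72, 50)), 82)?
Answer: Rational(183, 2) ≈ 91.500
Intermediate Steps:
Function('a')(Y) = -5
Function('b')(J) = Rational(1, 2) (Function('b')(J) = Mul(J, Pow(Mul(2, J), -1)) = Mul(J, Mul(Rational(1, 2), Pow(J, -1))) = Rational(1, 2))
g = 183 (g = Add(Add(-21, 122), 82) = Add(101, 82) = 183)
Mul(g, Function('b')(Mul(Mul(Function('a')(-5), -5), 5))) = Mul(183, Rational(1, 2)) = Rational(183, 2)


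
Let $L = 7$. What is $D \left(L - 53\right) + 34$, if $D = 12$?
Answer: $-518$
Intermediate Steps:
$D \left(L - 53\right) + 34 = 12 \left(7 - 53\right) + 34 = 12 \left(-46\right) + 34 = -552 + 34 = -518$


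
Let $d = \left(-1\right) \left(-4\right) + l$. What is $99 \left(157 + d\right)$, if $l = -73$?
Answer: $8712$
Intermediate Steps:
$d = -69$ ($d = \left(-1\right) \left(-4\right) - 73 = 4 - 73 = -69$)
$99 \left(157 + d\right) = 99 \left(157 - 69\right) = 99 \cdot 88 = 8712$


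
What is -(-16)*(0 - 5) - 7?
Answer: -87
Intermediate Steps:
-(-16)*(0 - 5) - 7 = -(-16)*(-5) - 7 = -4*20 - 7 = -80 - 7 = -87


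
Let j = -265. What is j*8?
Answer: -2120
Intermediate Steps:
j*8 = -265*8 = -2120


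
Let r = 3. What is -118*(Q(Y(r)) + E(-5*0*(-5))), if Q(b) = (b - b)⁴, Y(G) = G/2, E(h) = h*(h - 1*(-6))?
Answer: 0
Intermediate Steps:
E(h) = h*(6 + h) (E(h) = h*(h + 6) = h*(6 + h))
Y(G) = G/2 (Y(G) = G*(½) = G/2)
Q(b) = 0 (Q(b) = 0⁴ = 0)
-118*(Q(Y(r)) + E(-5*0*(-5))) = -118*(0 + (-5*0*(-5))*(6 - 5*0*(-5))) = -118*(0 + (0*(-5))*(6 + 0*(-5))) = -118*(0 + 0*(6 + 0)) = -118*(0 + 0*6) = -118*(0 + 0) = -118*0 = 0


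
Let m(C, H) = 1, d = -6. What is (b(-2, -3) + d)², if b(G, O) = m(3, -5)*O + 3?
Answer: 36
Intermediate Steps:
b(G, O) = 3 + O (b(G, O) = 1*O + 3 = O + 3 = 3 + O)
(b(-2, -3) + d)² = ((3 - 3) - 6)² = (0 - 6)² = (-6)² = 36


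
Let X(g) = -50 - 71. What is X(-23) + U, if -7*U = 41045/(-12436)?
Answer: -10492247/87052 ≈ -120.53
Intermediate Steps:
X(g) = -121
U = 41045/87052 (U = -41045/(7*(-12436)) = -41045*(-1)/(7*12436) = -⅐*(-41045/12436) = 41045/87052 ≈ 0.47150)
X(-23) + U = -121 + 41045/87052 = -10492247/87052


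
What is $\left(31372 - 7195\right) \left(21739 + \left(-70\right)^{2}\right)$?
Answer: $644051103$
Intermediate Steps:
$\left(31372 - 7195\right) \left(21739 + \left(-70\right)^{2}\right) = 24177 \left(21739 + 4900\right) = 24177 \cdot 26639 = 644051103$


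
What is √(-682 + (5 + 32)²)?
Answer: √687 ≈ 26.211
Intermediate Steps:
√(-682 + (5 + 32)²) = √(-682 + 37²) = √(-682 + 1369) = √687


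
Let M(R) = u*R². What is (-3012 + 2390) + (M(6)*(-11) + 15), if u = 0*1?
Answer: -607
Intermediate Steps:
u = 0
M(R) = 0 (M(R) = 0*R² = 0)
(-3012 + 2390) + (M(6)*(-11) + 15) = (-3012 + 2390) + (0*(-11) + 15) = -622 + (0 + 15) = -622 + 15 = -607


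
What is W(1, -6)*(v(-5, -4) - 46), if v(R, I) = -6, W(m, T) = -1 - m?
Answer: 104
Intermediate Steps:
W(1, -6)*(v(-5, -4) - 46) = (-1 - 1*1)*(-6 - 46) = (-1 - 1)*(-52) = -2*(-52) = 104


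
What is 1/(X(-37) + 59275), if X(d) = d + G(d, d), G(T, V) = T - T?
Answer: 1/59238 ≈ 1.6881e-5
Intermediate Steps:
G(T, V) = 0
X(d) = d (X(d) = d + 0 = d)
1/(X(-37) + 59275) = 1/(-37 + 59275) = 1/59238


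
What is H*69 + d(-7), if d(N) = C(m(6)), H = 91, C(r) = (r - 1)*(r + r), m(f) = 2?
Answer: 6283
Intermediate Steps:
C(r) = 2*r*(-1 + r) (C(r) = (-1 + r)*(2*r) = 2*r*(-1 + r))
d(N) = 4 (d(N) = 2*2*(-1 + 2) = 2*2*1 = 4)
H*69 + d(-7) = 91*69 + 4 = 6279 + 4 = 6283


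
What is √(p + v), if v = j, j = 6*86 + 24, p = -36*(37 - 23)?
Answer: 6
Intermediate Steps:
p = -504 (p = -36*14 = -504)
j = 540 (j = 516 + 24 = 540)
v = 540
√(p + v) = √(-504 + 540) = √36 = 6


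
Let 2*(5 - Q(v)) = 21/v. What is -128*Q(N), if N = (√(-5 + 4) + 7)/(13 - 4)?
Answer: 26336/25 - 6048*I/25 ≈ 1053.4 - 241.92*I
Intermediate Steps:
N = 7/9 + I/9 (N = (√(-1) + 7)/9 = (I + 7)*(⅑) = (7 + I)*(⅑) = 7/9 + I/9 ≈ 0.77778 + 0.11111*I)
Q(v) = 5 - 21/(2*v)
-128*Q(N) = -128*(5 - 21*81*(7/9 - I/9)/50/2) = -128*(5 - 1701*(7/9 - I/9)/100) = -640 + 54432*(7/9 - I/9)/25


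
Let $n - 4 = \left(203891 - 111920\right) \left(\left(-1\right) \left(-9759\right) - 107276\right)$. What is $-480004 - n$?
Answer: $8968255999$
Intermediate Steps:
$n = -8968736003$ ($n = 4 + \left(203891 - 111920\right) \left(\left(-1\right) \left(-9759\right) - 107276\right) = 4 + 91971 \left(9759 - 107276\right) = 4 + 91971 \left(-97517\right) = 4 - 8968736007 = -8968736003$)
$-480004 - n = -480004 - -8968736003 = -480004 + 8968736003 = 8968255999$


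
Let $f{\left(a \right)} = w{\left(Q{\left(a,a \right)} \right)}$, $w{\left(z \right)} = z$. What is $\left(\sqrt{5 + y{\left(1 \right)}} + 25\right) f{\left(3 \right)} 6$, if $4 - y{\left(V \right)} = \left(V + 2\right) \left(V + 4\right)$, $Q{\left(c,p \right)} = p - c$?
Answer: $0$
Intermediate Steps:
$y{\left(V \right)} = 4 - \left(2 + V\right) \left(4 + V\right)$ ($y{\left(V \right)} = 4 - \left(V + 2\right) \left(V + 4\right) = 4 - \left(2 + V\right) \left(4 + V\right)$)
$f{\left(a \right)} = 0$ ($f{\left(a \right)} = a - a = 0$)
$\left(\sqrt{5 + y{\left(1 \right)}} + 25\right) f{\left(3 \right)} 6 = \left(\sqrt{5 - 11} + 25\right) 0 \cdot 6 = \left(\sqrt{5 - 11} + 25\right) 0 = \left(\sqrt{-6} + 25\right) 0 = \left(i \sqrt{6} + 25\right) 0 = \left(25 + i \sqrt{6}\right) 0 = 0$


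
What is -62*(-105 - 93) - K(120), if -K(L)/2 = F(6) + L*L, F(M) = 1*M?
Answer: 41088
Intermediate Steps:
F(M) = M
K(L) = -12 - 2*L² (K(L) = -2*(6 + L*L) = -2*(6 + L²) = -12 - 2*L²)
-62*(-105 - 93) - K(120) = -62*(-105 - 93) - (-12 - 2*120²) = -62*(-198) - (-12 - 2*14400) = 12276 - (-12 - 28800) = 12276 - 1*(-28812) = 12276 + 28812 = 41088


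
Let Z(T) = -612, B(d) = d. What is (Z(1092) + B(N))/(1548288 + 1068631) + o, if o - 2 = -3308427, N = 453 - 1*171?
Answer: -8657880242905/2616919 ≈ -3.3084e+6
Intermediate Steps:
N = 282 (N = 453 - 171 = 282)
o = -3308425 (o = 2 - 3308427 = -3308425)
(Z(1092) + B(N))/(1548288 + 1068631) + o = (-612 + 282)/(1548288 + 1068631) - 3308425 = -330/2616919 - 3308425 = -8657880242905/2616919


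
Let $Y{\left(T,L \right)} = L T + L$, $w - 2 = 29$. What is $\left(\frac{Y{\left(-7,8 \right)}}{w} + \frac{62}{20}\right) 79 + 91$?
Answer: $\frac{66209}{310} \approx 213.58$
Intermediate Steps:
$w = 31$ ($w = 2 + 29 = 31$)
$Y{\left(T,L \right)} = L + L T$
$\left(\frac{Y{\left(-7,8 \right)}}{w} + \frac{62}{20}\right) 79 + 91 = \left(\frac{8 \left(1 - 7\right)}{31} + \frac{62}{20}\right) 79 + 91 = \left(8 \left(-6\right) \frac{1}{31} + 62 \cdot \frac{1}{20}\right) 79 + 91 = \left(\left(-48\right) \frac{1}{31} + \frac{31}{10}\right) 79 + 91 = \left(- \frac{48}{31} + \frac{31}{10}\right) 79 + 91 = \frac{481}{310} \cdot 79 + 91 = \frac{37999}{310} + 91 = \frac{66209}{310}$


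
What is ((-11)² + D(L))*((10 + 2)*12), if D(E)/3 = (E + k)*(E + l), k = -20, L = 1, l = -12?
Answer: 107712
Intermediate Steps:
D(E) = 3*(-20 + E)*(-12 + E) (D(E) = 3*((E - 20)*(E - 12)) = 3*((-20 + E)*(-12 + E)) = 3*(-20 + E)*(-12 + E))
((-11)² + D(L))*((10 + 2)*12) = ((-11)² + (720 - 96*1 + 3*1²))*((10 + 2)*12) = (121 + (720 - 96 + 3*1))*(12*12) = (121 + (720 - 96 + 3))*144 = (121 + 627)*144 = 748*144 = 107712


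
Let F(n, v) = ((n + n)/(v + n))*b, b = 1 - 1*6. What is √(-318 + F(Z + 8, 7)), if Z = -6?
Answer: I*√2882/3 ≈ 17.895*I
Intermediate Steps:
b = -5 (b = 1 - 6 = -5)
F(n, v) = -10*n/(n + v) (F(n, v) = ((n + n)/(v + n))*(-5) = ((2*n)/(n + v))*(-5) = (2*n/(n + v))*(-5) = -10*n/(n + v))
√(-318 + F(Z + 8, 7)) = √(-318 - 10*(-6 + 8)/((-6 + 8) + 7)) = √(-318 - 10*2/(2 + 7)) = √(-318 - 10*2/9) = √(-318 - 10*2*⅑) = √(-318 - 20/9) = √(-2882/9) = I*√2882/3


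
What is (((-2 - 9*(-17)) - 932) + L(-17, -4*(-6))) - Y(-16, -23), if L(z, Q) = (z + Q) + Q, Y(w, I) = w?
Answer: -734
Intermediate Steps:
L(z, Q) = z + 2*Q (L(z, Q) = (Q + z) + Q = z + 2*Q)
(((-2 - 9*(-17)) - 932) + L(-17, -4*(-6))) - Y(-16, -23) = (((-2 - 9*(-17)) - 932) + (-17 + 2*(-4*(-6)))) - 1*(-16) = (((-2 + 153) - 932) + (-17 + 2*24)) + 16 = ((151 - 932) + (-17 + 48)) + 16 = (-781 + 31) + 16 = -750 + 16 = -734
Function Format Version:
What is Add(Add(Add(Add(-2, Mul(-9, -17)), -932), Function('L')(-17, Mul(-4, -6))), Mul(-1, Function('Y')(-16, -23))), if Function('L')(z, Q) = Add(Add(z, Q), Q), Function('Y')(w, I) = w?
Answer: -734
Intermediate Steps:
Function('L')(z, Q) = Add(z, Mul(2, Q)) (Function('L')(z, Q) = Add(Add(Q, z), Q) = Add(z, Mul(2, Q)))
Add(Add(Add(Add(-2, Mul(-9, -17)), -932), Function('L')(-17, Mul(-4, -6))), Mul(-1, Function('Y')(-16, -23))) = Add(Add(Add(Add(-2, Mul(-9, -17)), -932), Add(-17, Mul(2, Mul(-4, -6)))), Mul(-1, -16)) = Add(Add(Add(Add(-2, 153), -932), Add(-17, Mul(2, 24))), 16) = Add(Add(Add(151, -932), Add(-17, 48)), 16) = Add(Add(-781, 31), 16) = Add(-750, 16) = -734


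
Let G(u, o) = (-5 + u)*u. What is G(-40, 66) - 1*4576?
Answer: -2776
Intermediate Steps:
G(u, o) = u*(-5 + u)
G(-40, 66) - 1*4576 = -40*(-5 - 40) - 1*4576 = -40*(-45) - 4576 = 1800 - 4576 = -2776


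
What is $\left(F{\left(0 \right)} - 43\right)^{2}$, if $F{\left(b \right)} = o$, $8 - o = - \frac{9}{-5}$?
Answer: $\frac{33856}{25} \approx 1354.2$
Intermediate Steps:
$o = \frac{31}{5}$ ($o = 8 - - \frac{9}{-5} = 8 - \left(-9\right) \left(- \frac{1}{5}\right) = 8 - \frac{9}{5} = \frac{31}{5} \approx 6.2$)
$F{\left(b \right)} = \frac{31}{5}$
$\left(F{\left(0 \right)} - 43\right)^{2} = \left(\frac{31}{5} - 43\right)^{2} = \left(- \frac{184}{5}\right)^{2} = \frac{33856}{25}$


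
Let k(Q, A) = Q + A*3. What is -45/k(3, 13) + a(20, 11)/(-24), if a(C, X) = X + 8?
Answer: -313/168 ≈ -1.8631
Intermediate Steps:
a(C, X) = 8 + X
k(Q, A) = Q + 3*A
-45/k(3, 13) + a(20, 11)/(-24) = -45/(3 + 3*13) + (8 + 11)/(-24) = -45/(3 + 39) + 19*(-1/24) = -45/42 - 19/24 = -45*1/42 - 19/24 = -15/14 - 19/24 = -313/168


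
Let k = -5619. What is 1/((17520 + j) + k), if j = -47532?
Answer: -1/35631 ≈ -2.8065e-5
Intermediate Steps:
1/((17520 + j) + k) = 1/((17520 - 47532) - 5619) = 1/(-30012 - 5619) = 1/(-35631) = -1/35631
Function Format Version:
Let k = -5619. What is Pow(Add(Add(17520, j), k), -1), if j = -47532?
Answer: Rational(-1, 35631) ≈ -2.8065e-5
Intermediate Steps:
Pow(Add(Add(17520, j), k), -1) = Pow(Add(Add(17520, -47532), -5619), -1) = Pow(Add(-30012, -5619), -1) = Pow(-35631, -1) = Rational(-1, 35631)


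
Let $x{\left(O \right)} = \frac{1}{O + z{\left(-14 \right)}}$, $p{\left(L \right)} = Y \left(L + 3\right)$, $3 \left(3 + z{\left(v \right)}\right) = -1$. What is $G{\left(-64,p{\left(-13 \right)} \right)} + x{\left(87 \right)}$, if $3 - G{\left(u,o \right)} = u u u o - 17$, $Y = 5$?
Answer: $- \frac{3289902177}{251} \approx -1.3107 \cdot 10^{7}$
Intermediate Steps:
$z{\left(v \right)} = - \frac{10}{3}$ ($z{\left(v \right)} = -3 + \frac{1}{3} \left(-1\right) = -3 - \frac{1}{3} = - \frac{10}{3}$)
$p{\left(L \right)} = 15 + 5 L$ ($p{\left(L \right)} = 5 \left(L + 3\right) = 5 \left(3 + L\right) = 15 + 5 L$)
$x{\left(O \right)} = \frac{1}{- \frac{10}{3} + O}$ ($x{\left(O \right)} = \frac{1}{O - \frac{10}{3}} = \frac{1}{- \frac{10}{3} + O}$)
$G{\left(u,o \right)} = 20 - o u^{3}$ ($G{\left(u,o \right)} = 3 - \left(u u u o - 17\right) = 3 - \left(u^{2} u o - 17\right) = 3 - \left(u^{3} o - 17\right) = 3 - \left(o u^{3} - 17\right) = 3 - \left(-17 + o u^{3}\right) = 20 - o u^{3}$)
$G{\left(-64,p{\left(-13 \right)} \right)} + x{\left(87 \right)} = \left(20 - \left(15 + 5 \left(-13\right)\right) \left(-64\right)^{3}\right) + \frac{3}{-10 + 3 \cdot 87} = \left(20 - \left(15 - 65\right) \left(-262144\right)\right) + \frac{3}{-10 + 261} = \left(20 - \left(-50\right) \left(-262144\right)\right) + \frac{3}{251} = \left(20 - 13107200\right) + 3 \cdot \frac{1}{251} = -13107180 + \frac{3}{251} = - \frac{3289902177}{251}$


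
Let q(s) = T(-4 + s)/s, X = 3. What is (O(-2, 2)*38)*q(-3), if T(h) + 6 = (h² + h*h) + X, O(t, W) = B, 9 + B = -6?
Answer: 18050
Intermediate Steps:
B = -15 (B = -9 - 6 = -15)
O(t, W) = -15
T(h) = -3 + 2*h² (T(h) = -6 + ((h² + h*h) + 3) = -6 + ((h² + h²) + 3) = -6 + (2*h² + 3) = -6 + (3 + 2*h²) = -3 + 2*h²)
q(s) = (-3 + 2*(-4 + s)²)/s
(O(-2, 2)*38)*q(-3) = (-15*38)*((-3 + 2*(-4 - 3)²)/(-3)) = -(-190)*(-3 + 2*(-7)²) = -(-190)*(-3 + 2*49) = -(-190)*(-3 + 98) = -(-190)*95 = -570*(-95/3) = 18050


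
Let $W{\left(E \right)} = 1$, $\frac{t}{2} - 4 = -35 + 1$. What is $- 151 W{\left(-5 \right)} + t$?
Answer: $-211$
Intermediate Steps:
$t = -60$ ($t = 8 + 2 \left(-35 + 1\right) = 8 + 2 \left(-34\right) = 8 - 68 = -60$)
$- 151 W{\left(-5 \right)} + t = \left(-151\right) 1 - 60 = -151 - 60 = -211$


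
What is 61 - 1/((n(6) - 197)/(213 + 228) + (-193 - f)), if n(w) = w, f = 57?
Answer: 6737342/110441 ≈ 61.004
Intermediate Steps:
61 - 1/((n(6) - 197)/(213 + 228) + (-193 - f)) = 61 - 1/((6 - 197)/(213 + 228) + (-193 - 1*57)) = 61 - 1/(-191/441 + (-193 - 57)) = 61 - 1/(-191*1/441 - 250) = 61 - 1/(-191/441 - 250) = 61 - 1/(-110441/441) = 61 - 1*(-441/110441) = 61 + 441/110441 = 6737342/110441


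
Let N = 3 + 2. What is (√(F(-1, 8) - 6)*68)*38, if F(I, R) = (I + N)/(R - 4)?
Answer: 2584*I*√5 ≈ 5778.0*I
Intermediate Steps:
N = 5
F(I, R) = (5 + I)/(-4 + R) (F(I, R) = (I + 5)/(R - 4) = (5 + I)/(-4 + R))
(√(F(-1, 8) - 6)*68)*38 = (√((5 - 1)/(-4 + 8) - 6)*68)*38 = (√(4/4 - 6)*68)*38 = (√((¼)*4 - 6)*68)*38 = (√(1 - 6)*68)*38 = (√(-5)*68)*38 = ((I*√5)*68)*38 = (68*I*√5)*38 = 2584*I*√5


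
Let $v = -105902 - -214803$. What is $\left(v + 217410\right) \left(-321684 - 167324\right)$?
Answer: $-159568689488$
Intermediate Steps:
$v = 108901$ ($v = -105902 + 214803 = 108901$)
$\left(v + 217410\right) \left(-321684 - 167324\right) = \left(108901 + 217410\right) \left(-321684 - 167324\right) = 326311 \left(-489008\right) = -159568689488$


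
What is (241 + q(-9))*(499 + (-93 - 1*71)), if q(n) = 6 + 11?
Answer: 86430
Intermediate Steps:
q(n) = 17
(241 + q(-9))*(499 + (-93 - 1*71)) = (241 + 17)*(499 + (-93 - 1*71)) = 258*(499 + (-93 - 71)) = 258*(499 - 164) = 258*335 = 86430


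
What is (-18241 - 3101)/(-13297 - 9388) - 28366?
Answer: -643461368/22685 ≈ -28365.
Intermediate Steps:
(-18241 - 3101)/(-13297 - 9388) - 28366 = -21342/(-22685) - 28366 = -21342*(-1/22685) - 28366 = 21342/22685 - 28366 = -643461368/22685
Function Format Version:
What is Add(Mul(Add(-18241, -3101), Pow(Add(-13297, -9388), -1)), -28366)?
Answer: Rational(-643461368, 22685) ≈ -28365.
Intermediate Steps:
Add(Mul(Add(-18241, -3101), Pow(Add(-13297, -9388), -1)), -28366) = Add(Mul(-21342, Pow(-22685, -1)), -28366) = Add(Mul(-21342, Rational(-1, 22685)), -28366) = Add(Rational(21342, 22685), -28366) = Rational(-643461368, 22685)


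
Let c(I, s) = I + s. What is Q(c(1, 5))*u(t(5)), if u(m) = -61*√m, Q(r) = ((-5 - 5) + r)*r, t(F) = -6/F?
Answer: 1464*I*√30/5 ≈ 1603.7*I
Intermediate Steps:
Q(r) = r*(-10 + r) (Q(r) = (-10 + r)*r = r*(-10 + r))
Q(c(1, 5))*u(t(5)) = ((1 + 5)*(-10 + (1 + 5)))*(-61*I*√30/5) = (6*(-10 + 6))*(-61*I*√30/5) = (6*(-4))*(-61*I*√30/5) = -(-1464)*I*√30/5 = 1464*I*√30/5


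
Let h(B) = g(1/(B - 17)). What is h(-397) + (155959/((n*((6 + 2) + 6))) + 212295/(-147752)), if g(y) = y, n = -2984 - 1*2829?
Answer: -181571805853/54109589688 ≈ -3.3556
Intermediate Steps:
n = -5813 (n = -2984 - 2829 = -5813)
h(B) = 1/(-17 + B) (h(B) = 1/(B - 17) = 1/(-17 + B))
h(-397) + (155959/((n*((6 + 2) + 6))) + 212295/(-147752)) = 1/(-17 - 397) + (155959/((-5813*((6 + 2) + 6))) + 212295/(-147752)) = 1/(-414) + (155959/((-5813*(8 + 6))) + 212295*(-1/147752)) = -1/414 + (155959/((-5813*14)) - 212295/147752) = -1/414 + (155959/(-81382) - 212295/147752) = -1/414 + (155959*(-1/81382) - 212295/147752) = -1/414 + (-155959/81382 - 212295/147752) = -1/414 - 20160122929/6012176632 = -181571805853/54109589688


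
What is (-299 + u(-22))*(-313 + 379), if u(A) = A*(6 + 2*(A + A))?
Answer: 99330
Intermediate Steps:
u(A) = A*(6 + 4*A) (u(A) = A*(6 + 2*(2*A)) = A*(6 + 4*A))
(-299 + u(-22))*(-313 + 379) = (-299 + 2*(-22)*(3 + 2*(-22)))*(-313 + 379) = (-299 + 2*(-22)*(3 - 44))*66 = (-299 + 2*(-22)*(-41))*66 = (-299 + 1804)*66 = 1505*66 = 99330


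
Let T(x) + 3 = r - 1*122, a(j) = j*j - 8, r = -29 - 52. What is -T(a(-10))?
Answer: 206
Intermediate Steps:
r = -81
a(j) = -8 + j**2 (a(j) = j**2 - 8 = -8 + j**2)
T(x) = -206 (T(x) = -3 + (-81 - 1*122) = -3 + (-81 - 122) = -3 - 203 = -206)
-T(a(-10)) = -1*(-206) = 206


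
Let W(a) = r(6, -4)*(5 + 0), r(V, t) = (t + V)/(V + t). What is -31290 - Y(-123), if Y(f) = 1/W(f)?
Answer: -156451/5 ≈ -31290.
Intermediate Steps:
r(V, t) = 1 (r(V, t) = (V + t)/(V + t) = 1)
W(a) = 5 (W(a) = 1*(5 + 0) = 1*5 = 5)
Y(f) = ⅕ (Y(f) = 1/5 = ⅕)
-31290 - Y(-123) = -31290 - 1*⅕ = -31290 - ⅕ = -156451/5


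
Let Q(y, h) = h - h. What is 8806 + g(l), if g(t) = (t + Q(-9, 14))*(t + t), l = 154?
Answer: 56238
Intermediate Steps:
Q(y, h) = 0
g(t) = 2*t² (g(t) = (t + 0)*(t + t) = t*(2*t) = 2*t²)
8806 + g(l) = 8806 + 2*154² = 8806 + 2*23716 = 8806 + 47432 = 56238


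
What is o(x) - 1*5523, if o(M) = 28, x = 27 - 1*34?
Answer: -5495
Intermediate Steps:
x = -7 (x = 27 - 34 = -7)
o(x) - 1*5523 = 28 - 1*5523 = 28 - 5523 = -5495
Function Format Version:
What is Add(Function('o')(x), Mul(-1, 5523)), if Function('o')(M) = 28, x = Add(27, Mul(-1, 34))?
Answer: -5495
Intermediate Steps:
x = -7 (x = Add(27, -34) = -7)
Add(Function('o')(x), Mul(-1, 5523)) = Add(28, Mul(-1, 5523)) = Add(28, -5523) = -5495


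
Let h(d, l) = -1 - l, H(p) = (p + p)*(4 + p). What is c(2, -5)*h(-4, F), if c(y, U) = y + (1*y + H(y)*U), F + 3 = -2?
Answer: -464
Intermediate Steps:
H(p) = 2*p*(4 + p) (H(p) = (2*p)*(4 + p) = 2*p*(4 + p))
F = -5 (F = -3 - 2 = -5)
c(y, U) = 2*y + 2*U*y*(4 + y) (c(y, U) = y + (1*y + (2*y*(4 + y))*U) = y + (y + 2*U*y*(4 + y)) = 2*y + 2*U*y*(4 + y))
c(2, -5)*h(-4, F) = (2*2*(1 - 5*(4 + 2)))*(-1 - 1*(-5)) = (2*2*(1 - 5*6))*(-1 + 5) = (2*2*(1 - 30))*4 = (2*2*(-29))*4 = -116*4 = -464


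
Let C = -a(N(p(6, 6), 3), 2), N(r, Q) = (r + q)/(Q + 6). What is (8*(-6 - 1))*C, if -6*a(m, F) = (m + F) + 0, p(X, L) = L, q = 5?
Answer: -812/27 ≈ -30.074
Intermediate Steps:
N(r, Q) = (5 + r)/(6 + Q) (N(r, Q) = (r + 5)/(Q + 6) = (5 + r)/(6 + Q))
a(m, F) = -F/6 - m/6 (a(m, F) = -((m + F) + 0)/6 = -((F + m) + 0)/6 = -(F + m)/6 = -F/6 - m/6)
C = 29/54 (C = -(-⅙*2 - (5 + 6)/(6*(6 + 3))) = -(-⅓ - 11/(6*9)) = -(-⅓ - 11/54) = -1*(-29/54) = 29/54 ≈ 0.53704)
(8*(-6 - 1))*C = (8*(-6 - 1))*(29/54) = (8*(-7))*(29/54) = -56*29/54 = -812/27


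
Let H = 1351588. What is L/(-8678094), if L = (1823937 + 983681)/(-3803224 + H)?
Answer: 127619/967069439172 ≈ 1.3196e-7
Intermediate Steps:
L = -127619/111438 (L = (1823937 + 983681)/(-3803224 + 1351588) = 2807618/(-2451636) = 2807618*(-1/2451636) = -127619/111438 ≈ -1.1452)
L/(-8678094) = -127619/111438/(-8678094) = -127619/111438*(-1/8678094) = 127619/967069439172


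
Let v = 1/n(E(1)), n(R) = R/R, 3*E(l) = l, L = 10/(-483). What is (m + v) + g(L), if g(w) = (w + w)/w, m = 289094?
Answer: 289097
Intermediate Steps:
L = -10/483 (L = 10*(-1/483) = -10/483 ≈ -0.020704)
E(l) = l/3
n(R) = 1
g(w) = 2 (g(w) = (2*w)/w = 2)
v = 1 (v = 1/1 = 1)
(m + v) + g(L) = (289094 + 1) + 2 = 289095 + 2 = 289097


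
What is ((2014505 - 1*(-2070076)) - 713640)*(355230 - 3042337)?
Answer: -9058079157687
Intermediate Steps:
((2014505 - 1*(-2070076)) - 713640)*(355230 - 3042337) = ((2014505 + 2070076) - 713640)*(-2687107) = (4084581 - 713640)*(-2687107) = 3370941*(-2687107) = -9058079157687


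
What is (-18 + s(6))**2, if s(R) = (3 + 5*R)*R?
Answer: 32400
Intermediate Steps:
s(R) = R*(3 + 5*R)
(-18 + s(6))**2 = (-18 + 6*(3 + 5*6))**2 = (-18 + 6*(3 + 30))**2 = (-18 + 6*33)**2 = (-18 + 198)**2 = 180**2 = 32400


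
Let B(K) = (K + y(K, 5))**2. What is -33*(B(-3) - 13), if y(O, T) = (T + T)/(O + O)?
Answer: -869/3 ≈ -289.67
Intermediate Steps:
y(O, T) = T/O (y(O, T) = (2*T)/((2*O)) = (2*T)*(1/(2*O)) = T/O)
B(K) = (K + 5/K)**2
-33*(B(-3) - 13) = -33*((5 + (-3)**2)**2/(-3)**2 - 13) = -33*((5 + 9)**2/9 - 13) = -33*((1/9)*14**2 - 13) = -33*((1/9)*196 - 13) = -33*(196/9 - 13) = -33*79/9 = -869/3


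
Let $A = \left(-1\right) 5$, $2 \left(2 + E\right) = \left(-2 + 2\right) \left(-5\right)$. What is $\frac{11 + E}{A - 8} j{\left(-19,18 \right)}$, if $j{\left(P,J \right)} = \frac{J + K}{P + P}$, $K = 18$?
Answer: $\frac{162}{247} \approx 0.65587$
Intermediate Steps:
$E = -2$ ($E = -2 + \frac{\left(-2 + 2\right) \left(-5\right)}{2} = -2 + \frac{0 \left(-5\right)}{2} = -2 + \frac{1}{2} \cdot 0 = -2 + 0 = -2$)
$A = -5$
$j{\left(P,J \right)} = \frac{18 + J}{2 P}$ ($j{\left(P,J \right)} = \frac{J + 18}{P + P} = \frac{18 + J}{2 P}$)
$\frac{11 + E}{A - 8} j{\left(-19,18 \right)} = \frac{11 - 2}{-5 - 8} \frac{18 + 18}{2 \left(-19\right)} = \frac{9}{-13} \cdot \frac{1}{2} \left(- \frac{1}{19}\right) 36 = 9 \left(- \frac{1}{13}\right) \left(- \frac{18}{19}\right) = \left(- \frac{9}{13}\right) \left(- \frac{18}{19}\right) = \frac{162}{247}$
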